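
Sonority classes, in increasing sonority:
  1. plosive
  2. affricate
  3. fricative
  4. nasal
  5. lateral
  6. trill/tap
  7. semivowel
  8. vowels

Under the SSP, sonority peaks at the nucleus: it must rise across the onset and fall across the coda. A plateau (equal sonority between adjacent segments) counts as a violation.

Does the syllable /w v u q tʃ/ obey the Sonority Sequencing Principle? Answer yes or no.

no

Onset: /w/ is a semivowel (sonority 7), /v/ is a fricative (sonority 3); then the nucleus /u/ (sonority 8).
Onset profile 7-3-8 — does not strictly rise throughout.
Coda: /q/ is a plosive (sonority 1), /tʃ/ is an affricate (sonority 2).
Coda profile 8-1-2 — does not strictly fall throughout.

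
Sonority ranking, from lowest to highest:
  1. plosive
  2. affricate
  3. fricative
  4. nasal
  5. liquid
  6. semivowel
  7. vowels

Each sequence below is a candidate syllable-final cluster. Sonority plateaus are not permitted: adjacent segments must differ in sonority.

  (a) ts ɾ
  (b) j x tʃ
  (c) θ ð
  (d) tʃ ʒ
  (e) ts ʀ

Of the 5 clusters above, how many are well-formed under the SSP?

1

(a) 2-5 → violates
(b) 6-3-2 → obeys
(c) 3-3 → violates
(d) 2-3 → violates
(e) 2-5 → violates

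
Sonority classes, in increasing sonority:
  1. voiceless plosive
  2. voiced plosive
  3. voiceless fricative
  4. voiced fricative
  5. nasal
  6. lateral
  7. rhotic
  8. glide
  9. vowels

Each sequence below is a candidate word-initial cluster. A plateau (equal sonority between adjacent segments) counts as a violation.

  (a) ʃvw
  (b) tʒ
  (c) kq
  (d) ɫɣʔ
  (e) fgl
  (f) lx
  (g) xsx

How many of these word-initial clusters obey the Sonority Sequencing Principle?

(a) sonority 3-4-8: well-formed.
(b) sonority 1-4: well-formed.
(c) sonority 1-1: ill-formed.
(d) sonority 6-4-1: ill-formed.
(e) sonority 3-2-6: ill-formed.
(f) sonority 6-3: ill-formed.
(g) sonority 3-3-3: ill-formed.

2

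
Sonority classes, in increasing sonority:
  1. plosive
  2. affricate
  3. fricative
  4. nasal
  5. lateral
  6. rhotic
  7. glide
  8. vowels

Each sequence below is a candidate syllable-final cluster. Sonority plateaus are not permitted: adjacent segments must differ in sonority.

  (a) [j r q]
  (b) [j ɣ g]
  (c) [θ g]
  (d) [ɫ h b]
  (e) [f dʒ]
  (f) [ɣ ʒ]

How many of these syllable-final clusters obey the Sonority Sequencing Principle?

(a) sonority 7-6-1: well-formed.
(b) sonority 7-3-1: well-formed.
(c) sonority 3-1: well-formed.
(d) sonority 5-3-1: well-formed.
(e) sonority 3-2: well-formed.
(f) sonority 3-3: ill-formed.

5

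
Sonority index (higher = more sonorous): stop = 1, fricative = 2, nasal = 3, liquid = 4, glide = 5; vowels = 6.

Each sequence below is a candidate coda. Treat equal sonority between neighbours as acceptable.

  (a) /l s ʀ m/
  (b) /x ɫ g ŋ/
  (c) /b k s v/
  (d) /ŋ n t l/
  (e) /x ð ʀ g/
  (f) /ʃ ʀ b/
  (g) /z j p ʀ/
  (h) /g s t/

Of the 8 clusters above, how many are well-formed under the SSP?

(a) sonority 4-2-4-3: ill-formed.
(b) sonority 2-4-1-3: ill-formed.
(c) sonority 1-1-2-2: ill-formed.
(d) sonority 3-3-1-4: ill-formed.
(e) sonority 2-2-4-1: ill-formed.
(f) sonority 2-4-1: ill-formed.
(g) sonority 2-5-1-4: ill-formed.
(h) sonority 1-2-1: ill-formed.

0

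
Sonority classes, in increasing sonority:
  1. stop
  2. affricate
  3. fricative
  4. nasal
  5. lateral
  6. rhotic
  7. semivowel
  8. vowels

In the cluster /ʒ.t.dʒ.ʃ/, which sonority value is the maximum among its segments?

3

/ʒ/: fricative = 3.
/t/: stop = 1.
/dʒ/: affricate = 2.
/ʃ/: fricative = 3.
The maximum is 3.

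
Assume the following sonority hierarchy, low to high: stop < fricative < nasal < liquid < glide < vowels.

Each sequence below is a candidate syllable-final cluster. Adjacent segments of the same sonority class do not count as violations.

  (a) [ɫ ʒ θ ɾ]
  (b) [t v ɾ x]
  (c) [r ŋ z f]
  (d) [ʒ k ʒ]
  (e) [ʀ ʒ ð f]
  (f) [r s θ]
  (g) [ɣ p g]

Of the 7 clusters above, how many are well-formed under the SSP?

(a) 4-2-2-4 → violates
(b) 1-2-4-2 → violates
(c) 4-3-2-2 → obeys
(d) 2-1-2 → violates
(e) 4-2-2-2 → obeys
(f) 4-2-2 → obeys
(g) 2-1-1 → obeys

4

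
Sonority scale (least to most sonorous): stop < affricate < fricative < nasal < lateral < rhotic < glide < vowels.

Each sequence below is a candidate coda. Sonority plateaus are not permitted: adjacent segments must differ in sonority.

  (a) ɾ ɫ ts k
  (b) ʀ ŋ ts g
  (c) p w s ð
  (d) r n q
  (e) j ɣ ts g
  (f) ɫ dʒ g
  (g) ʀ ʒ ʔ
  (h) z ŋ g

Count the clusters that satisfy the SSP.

(a) ɾ ɫ ts k: profile 6-5-2-1 — obeys.
(b) ʀ ŋ ts g: profile 6-4-2-1 — obeys.
(c) p w s ð: profile 1-7-3-3 — violates.
(d) r n q: profile 6-4-1 — obeys.
(e) j ɣ ts g: profile 7-3-2-1 — obeys.
(f) ɫ dʒ g: profile 5-2-1 — obeys.
(g) ʀ ʒ ʔ: profile 6-3-1 — obeys.
(h) z ŋ g: profile 3-4-1 — violates.

6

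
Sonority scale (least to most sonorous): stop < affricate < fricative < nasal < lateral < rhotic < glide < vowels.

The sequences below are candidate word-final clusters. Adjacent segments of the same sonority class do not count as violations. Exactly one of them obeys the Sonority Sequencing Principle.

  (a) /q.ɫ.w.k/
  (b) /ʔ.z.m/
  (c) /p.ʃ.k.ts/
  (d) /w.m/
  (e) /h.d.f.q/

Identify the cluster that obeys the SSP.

(a) 1-5-7-1 → violates
(b) 1-3-4 → violates
(c) 1-3-1-2 → violates
(d) 7-4 → obeys
(e) 3-1-3-1 → violates

d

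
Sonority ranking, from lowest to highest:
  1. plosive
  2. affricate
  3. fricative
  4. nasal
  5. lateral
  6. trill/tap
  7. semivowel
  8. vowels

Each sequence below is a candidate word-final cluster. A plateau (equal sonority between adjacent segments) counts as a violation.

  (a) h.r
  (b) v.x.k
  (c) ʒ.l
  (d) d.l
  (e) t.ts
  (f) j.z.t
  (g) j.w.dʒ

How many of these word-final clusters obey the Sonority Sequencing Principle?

1

(a) sonority 3-6: ill-formed.
(b) sonority 3-3-1: ill-formed.
(c) sonority 3-5: ill-formed.
(d) sonority 1-5: ill-formed.
(e) sonority 1-2: ill-formed.
(f) sonority 7-3-1: well-formed.
(g) sonority 7-7-2: ill-formed.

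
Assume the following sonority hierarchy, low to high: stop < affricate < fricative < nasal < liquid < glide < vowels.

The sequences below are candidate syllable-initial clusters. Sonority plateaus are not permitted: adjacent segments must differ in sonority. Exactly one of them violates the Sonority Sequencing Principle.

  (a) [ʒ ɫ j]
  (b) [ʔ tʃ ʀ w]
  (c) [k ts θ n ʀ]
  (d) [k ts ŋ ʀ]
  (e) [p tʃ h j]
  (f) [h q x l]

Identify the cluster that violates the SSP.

f

(a) sonority 3-5-6: well-formed.
(b) sonority 1-2-5-6: well-formed.
(c) sonority 1-2-3-4-5: well-formed.
(d) sonority 1-2-4-5: well-formed.
(e) sonority 1-2-3-6: well-formed.
(f) sonority 3-1-3-5: ill-formed.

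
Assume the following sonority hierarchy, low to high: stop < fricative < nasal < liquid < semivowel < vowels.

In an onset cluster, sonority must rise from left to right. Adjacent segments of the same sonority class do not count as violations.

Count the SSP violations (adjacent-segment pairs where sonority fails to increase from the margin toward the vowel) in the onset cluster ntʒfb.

/n/ is a nasal (sonority 3).
/t/ is a stop (sonority 1).
/ʒ/ is a fricative (sonority 2).
/f/ is a fricative (sonority 2).
/b/ is a stop (sonority 1).
/n/→/t/: 3→1 (does not rise) — violation.
/t/→/ʒ/: 1→2 (rises) — ok.
/ʒ/→/f/: 2→2 (plateau, allowed) — ok.
/f/→/b/: 2→1 (does not rise) — violation.

2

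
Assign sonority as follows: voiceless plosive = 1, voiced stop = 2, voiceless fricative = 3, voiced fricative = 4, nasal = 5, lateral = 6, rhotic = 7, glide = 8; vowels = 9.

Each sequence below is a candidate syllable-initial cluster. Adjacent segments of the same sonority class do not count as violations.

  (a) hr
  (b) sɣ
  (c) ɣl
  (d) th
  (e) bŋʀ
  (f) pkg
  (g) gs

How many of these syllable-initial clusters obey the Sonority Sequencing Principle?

(a) hr: profile 3-7 — obeys.
(b) sɣ: profile 3-4 — obeys.
(c) ɣl: profile 4-6 — obeys.
(d) th: profile 1-3 — obeys.
(e) bŋʀ: profile 2-5-7 — obeys.
(f) pkg: profile 1-1-2 — obeys.
(g) gs: profile 2-3 — obeys.

7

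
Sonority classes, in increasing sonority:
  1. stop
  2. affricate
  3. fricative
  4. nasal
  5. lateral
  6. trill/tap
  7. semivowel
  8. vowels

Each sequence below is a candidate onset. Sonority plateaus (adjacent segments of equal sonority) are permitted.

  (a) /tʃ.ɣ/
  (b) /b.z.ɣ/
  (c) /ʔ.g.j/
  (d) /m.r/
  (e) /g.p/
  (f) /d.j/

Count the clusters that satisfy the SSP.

(a) 2-3 → obeys
(b) 1-3-3 → obeys
(c) 1-1-7 → obeys
(d) 4-6 → obeys
(e) 1-1 → obeys
(f) 1-7 → obeys

6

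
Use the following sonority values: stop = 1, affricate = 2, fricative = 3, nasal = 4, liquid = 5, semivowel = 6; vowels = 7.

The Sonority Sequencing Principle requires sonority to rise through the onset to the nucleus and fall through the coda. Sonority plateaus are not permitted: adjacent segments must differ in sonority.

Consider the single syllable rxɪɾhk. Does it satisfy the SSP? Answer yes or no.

no

Onset: /r/ is a liquid (sonority 5), /x/ is a fricative (sonority 3); then the nucleus /ɪ/ (sonority 7).
Onset profile 5-3-7 — does not strictly rise throughout.
Coda: /ɾ/ is a liquid (sonority 5), /h/ is a fricative (sonority 3), /k/ is a stop (sonority 1).
Coda profile 7-5-3-1 — falls from the nucleus.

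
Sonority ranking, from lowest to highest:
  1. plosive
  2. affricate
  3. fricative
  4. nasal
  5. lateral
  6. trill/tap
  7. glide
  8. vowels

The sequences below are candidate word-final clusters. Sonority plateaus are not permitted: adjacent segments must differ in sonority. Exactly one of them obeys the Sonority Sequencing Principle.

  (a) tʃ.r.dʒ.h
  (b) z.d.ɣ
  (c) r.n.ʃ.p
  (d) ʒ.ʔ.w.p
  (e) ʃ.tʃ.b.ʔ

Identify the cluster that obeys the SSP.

(a) 2-6-2-3 → violates
(b) 3-1-3 → violates
(c) 6-4-3-1 → obeys
(d) 3-1-7-1 → violates
(e) 3-2-1-1 → violates

c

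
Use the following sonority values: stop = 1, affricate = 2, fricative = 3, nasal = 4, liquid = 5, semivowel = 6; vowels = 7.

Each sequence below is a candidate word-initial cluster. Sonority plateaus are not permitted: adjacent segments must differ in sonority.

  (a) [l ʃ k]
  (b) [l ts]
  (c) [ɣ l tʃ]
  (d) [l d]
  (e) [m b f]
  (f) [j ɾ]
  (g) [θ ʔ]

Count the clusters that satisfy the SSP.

0

(a) sonority 5-3-1: ill-formed.
(b) sonority 5-2: ill-formed.
(c) sonority 3-5-2: ill-formed.
(d) sonority 5-1: ill-formed.
(e) sonority 4-1-3: ill-formed.
(f) sonority 6-5: ill-formed.
(g) sonority 3-1: ill-formed.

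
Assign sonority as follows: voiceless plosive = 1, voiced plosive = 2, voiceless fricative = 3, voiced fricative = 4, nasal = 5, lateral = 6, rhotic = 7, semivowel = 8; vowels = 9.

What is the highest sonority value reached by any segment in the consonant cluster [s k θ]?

/s/ is a voiceless fricative (sonority 3).
/k/ is a voiceless plosive (sonority 1).
/θ/ is a voiceless fricative (sonority 3).
The maximum is 3.

3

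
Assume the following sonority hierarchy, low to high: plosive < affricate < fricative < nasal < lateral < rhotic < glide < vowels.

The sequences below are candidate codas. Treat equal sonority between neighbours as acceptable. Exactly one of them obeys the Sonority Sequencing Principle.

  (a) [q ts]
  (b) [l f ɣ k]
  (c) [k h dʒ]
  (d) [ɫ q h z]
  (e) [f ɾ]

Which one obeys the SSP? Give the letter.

(a) 1-2 → violates
(b) 5-3-3-1 → obeys
(c) 1-3-2 → violates
(d) 5-1-3-3 → violates
(e) 3-6 → violates

b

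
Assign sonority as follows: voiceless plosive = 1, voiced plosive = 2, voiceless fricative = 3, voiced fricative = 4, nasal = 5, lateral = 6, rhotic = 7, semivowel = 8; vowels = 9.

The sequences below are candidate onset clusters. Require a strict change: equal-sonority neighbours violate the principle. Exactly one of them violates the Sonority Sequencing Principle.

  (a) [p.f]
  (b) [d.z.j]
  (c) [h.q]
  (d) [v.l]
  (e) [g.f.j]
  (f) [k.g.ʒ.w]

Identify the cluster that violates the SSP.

c

(a) sonority 1-3: well-formed.
(b) sonority 2-4-8: well-formed.
(c) sonority 3-1: ill-formed.
(d) sonority 4-6: well-formed.
(e) sonority 2-3-8: well-formed.
(f) sonority 1-2-4-8: well-formed.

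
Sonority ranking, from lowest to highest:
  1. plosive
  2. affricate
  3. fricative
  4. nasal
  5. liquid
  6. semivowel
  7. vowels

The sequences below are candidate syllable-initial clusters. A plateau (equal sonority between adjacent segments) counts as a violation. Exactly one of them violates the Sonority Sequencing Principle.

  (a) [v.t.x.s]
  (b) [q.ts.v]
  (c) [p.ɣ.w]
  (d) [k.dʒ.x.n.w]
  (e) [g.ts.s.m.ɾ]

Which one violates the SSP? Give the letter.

(a) [v.t.x.s]: profile 3-1-3-3 — violates.
(b) [q.ts.v]: profile 1-2-3 — obeys.
(c) [p.ɣ.w]: profile 1-3-6 — obeys.
(d) [k.dʒ.x.n.w]: profile 1-2-3-4-6 — obeys.
(e) [g.ts.s.m.ɾ]: profile 1-2-3-4-5 — obeys.

a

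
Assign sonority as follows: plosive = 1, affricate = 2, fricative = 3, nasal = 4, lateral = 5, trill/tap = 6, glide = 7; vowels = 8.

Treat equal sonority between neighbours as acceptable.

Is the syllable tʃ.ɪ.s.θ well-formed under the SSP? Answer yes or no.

yes

Onset: /tʃ/ is an affricate (sonority 2); then the nucleus /ɪ/ (sonority 8).
Onset profile 2-8 — rises to the nucleus.
Coda: /s/ is a fricative (sonority 3), /θ/ is a fricative (sonority 3).
Coda profile 8-3-3 — falls from the nucleus.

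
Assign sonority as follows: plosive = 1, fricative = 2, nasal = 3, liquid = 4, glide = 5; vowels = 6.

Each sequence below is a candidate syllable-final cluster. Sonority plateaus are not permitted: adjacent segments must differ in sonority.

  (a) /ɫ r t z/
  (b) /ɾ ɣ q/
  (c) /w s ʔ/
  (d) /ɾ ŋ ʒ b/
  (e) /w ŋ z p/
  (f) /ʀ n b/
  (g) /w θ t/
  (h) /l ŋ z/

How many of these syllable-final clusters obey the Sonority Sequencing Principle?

(a) 4-4-1-2 → violates
(b) 4-2-1 → obeys
(c) 5-2-1 → obeys
(d) 4-3-2-1 → obeys
(e) 5-3-2-1 → obeys
(f) 4-3-1 → obeys
(g) 5-2-1 → obeys
(h) 4-3-2 → obeys

7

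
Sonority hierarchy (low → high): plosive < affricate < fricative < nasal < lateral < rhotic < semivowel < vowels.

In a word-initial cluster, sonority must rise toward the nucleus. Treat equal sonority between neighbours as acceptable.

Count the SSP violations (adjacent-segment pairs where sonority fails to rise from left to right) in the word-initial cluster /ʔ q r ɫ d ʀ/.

2

/ʔ/ — plosive, sonority 1.
/q/ — plosive, sonority 1.
/r/ — rhotic, sonority 6.
/ɫ/ — lateral, sonority 5.
/d/ — plosive, sonority 1.
/ʀ/ — rhotic, sonority 6.
/ʔ/→/q/: 1→1 (plateau, allowed) — ok.
/q/→/r/: 1→6 (rises) — ok.
/r/→/ɫ/: 6→5 (does not rise) — violation.
/ɫ/→/d/: 5→1 (does not rise) — violation.
/d/→/ʀ/: 1→6 (rises) — ok.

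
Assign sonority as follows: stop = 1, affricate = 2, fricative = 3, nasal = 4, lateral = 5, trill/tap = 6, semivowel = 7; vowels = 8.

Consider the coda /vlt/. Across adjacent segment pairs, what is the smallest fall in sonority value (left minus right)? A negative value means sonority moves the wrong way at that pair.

-2

/v/ is a fricative (sonority 3).
/l/ is a lateral (sonority 5).
/t/ is a stop (sonority 1).
/v/→/l/: change -2.
/l/→/t/: change +4.
Minimum = -2.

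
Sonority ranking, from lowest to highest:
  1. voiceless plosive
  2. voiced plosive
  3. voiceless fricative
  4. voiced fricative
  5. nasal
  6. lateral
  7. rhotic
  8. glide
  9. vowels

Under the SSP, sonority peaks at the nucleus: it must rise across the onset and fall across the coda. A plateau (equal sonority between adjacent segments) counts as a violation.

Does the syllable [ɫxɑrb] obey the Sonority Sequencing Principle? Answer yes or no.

Onset: /ɫ/ is a lateral (sonority 6), /x/ is a voiceless fricative (sonority 3); then the nucleus /ɑ/ (sonority 9).
Onset profile 6-3-9 — does not strictly rise throughout.
Coda: /r/ is a rhotic (sonority 7), /b/ is a voiced plosive (sonority 2).
Coda profile 9-7-2 — falls from the nucleus.

no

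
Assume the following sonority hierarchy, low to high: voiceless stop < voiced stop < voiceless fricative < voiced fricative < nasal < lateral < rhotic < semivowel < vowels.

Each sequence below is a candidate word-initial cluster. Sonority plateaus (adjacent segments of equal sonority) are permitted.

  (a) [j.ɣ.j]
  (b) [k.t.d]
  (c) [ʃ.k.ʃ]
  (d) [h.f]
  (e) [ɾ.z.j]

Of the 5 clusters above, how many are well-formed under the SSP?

(a) sonority 8-4-8: ill-formed.
(b) sonority 1-1-2: well-formed.
(c) sonority 3-1-3: ill-formed.
(d) sonority 3-3: well-formed.
(e) sonority 7-4-8: ill-formed.

2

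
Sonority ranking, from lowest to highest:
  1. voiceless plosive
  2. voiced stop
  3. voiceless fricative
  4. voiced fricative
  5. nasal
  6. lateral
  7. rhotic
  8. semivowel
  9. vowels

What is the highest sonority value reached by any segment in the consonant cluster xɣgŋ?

5

/x/: voiceless fricative = 3.
/ɣ/: voiced fricative = 4.
/g/: voiced stop = 2.
/ŋ/: nasal = 5.
The maximum is 5.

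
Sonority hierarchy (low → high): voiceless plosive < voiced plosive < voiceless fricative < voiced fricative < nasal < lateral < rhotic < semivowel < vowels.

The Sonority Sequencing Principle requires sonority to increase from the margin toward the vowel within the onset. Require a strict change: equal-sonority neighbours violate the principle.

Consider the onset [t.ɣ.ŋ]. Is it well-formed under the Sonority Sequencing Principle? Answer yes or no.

yes

/t/: voiceless plosive = 1.
/ɣ/: voiced fricative = 4.
/ŋ/: nasal = 5.
The profile 1-4-5 strictly rises, so the onset satisfies the SSP.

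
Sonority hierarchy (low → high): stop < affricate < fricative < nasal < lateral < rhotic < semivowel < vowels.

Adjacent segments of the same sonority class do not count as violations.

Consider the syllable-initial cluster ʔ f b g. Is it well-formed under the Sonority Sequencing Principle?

no

/ʔ/: stop = 1.
/f/: fricative = 3.
/b/: stop = 1.
/g/: stop = 1.
The profile is 1-3-1-1. Between /f/ (3) and /b/ (1) sonority does not rise, so the cluster violates the SSP.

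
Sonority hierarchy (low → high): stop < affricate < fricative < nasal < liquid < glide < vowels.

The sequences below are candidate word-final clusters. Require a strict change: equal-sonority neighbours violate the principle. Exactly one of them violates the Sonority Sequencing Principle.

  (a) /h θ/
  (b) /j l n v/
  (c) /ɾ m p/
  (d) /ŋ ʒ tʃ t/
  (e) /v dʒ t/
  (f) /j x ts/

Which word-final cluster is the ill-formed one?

a

(a) sonority 3-3: ill-formed.
(b) sonority 6-5-4-3: well-formed.
(c) sonority 5-4-1: well-formed.
(d) sonority 4-3-2-1: well-formed.
(e) sonority 3-2-1: well-formed.
(f) sonority 6-3-2: well-formed.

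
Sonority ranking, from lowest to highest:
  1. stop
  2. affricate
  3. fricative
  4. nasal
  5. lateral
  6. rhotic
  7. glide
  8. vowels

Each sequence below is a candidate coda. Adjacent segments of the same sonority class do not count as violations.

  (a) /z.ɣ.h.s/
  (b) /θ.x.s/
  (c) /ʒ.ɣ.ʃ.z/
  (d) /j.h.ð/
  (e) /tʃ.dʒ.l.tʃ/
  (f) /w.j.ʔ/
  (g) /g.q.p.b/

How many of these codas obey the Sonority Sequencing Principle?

6

(a) 3-3-3-3 → obeys
(b) 3-3-3 → obeys
(c) 3-3-3-3 → obeys
(d) 7-3-3 → obeys
(e) 2-2-5-2 → violates
(f) 7-7-1 → obeys
(g) 1-1-1-1 → obeys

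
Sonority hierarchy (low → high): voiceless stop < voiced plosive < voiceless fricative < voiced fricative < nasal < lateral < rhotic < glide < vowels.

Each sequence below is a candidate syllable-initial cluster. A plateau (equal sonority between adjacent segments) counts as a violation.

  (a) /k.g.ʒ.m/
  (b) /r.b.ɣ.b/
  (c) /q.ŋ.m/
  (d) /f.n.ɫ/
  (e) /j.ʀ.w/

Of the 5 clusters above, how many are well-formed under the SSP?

2

(a) sonority 1-2-4-5: well-formed.
(b) sonority 7-2-4-2: ill-formed.
(c) sonority 1-5-5: ill-formed.
(d) sonority 3-5-6: well-formed.
(e) sonority 8-7-8: ill-formed.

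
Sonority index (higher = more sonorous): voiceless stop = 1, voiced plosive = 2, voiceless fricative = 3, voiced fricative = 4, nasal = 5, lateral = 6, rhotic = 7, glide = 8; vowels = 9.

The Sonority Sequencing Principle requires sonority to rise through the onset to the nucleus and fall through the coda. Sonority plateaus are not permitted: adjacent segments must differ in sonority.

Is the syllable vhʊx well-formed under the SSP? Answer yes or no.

Onset: /v/ is a voiced fricative (sonority 4), /h/ is a voiceless fricative (sonority 3); then the nucleus /ʊ/ (sonority 9).
Onset profile 4-3-9 — does not strictly rise throughout.
Coda: /x/ is a voiceless fricative (sonority 3).
Coda profile 9-3 — falls from the nucleus.

no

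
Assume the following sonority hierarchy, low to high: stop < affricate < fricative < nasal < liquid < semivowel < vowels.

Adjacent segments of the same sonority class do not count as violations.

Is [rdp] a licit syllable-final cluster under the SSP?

yes

/r/ is a liquid (sonority 5).
/d/ is a stop (sonority 1).
/p/ is a stop (sonority 1).
The profile 5-1-1 is non-increasing (plateaus allowed), so the syllable-final cluster satisfies the SSP.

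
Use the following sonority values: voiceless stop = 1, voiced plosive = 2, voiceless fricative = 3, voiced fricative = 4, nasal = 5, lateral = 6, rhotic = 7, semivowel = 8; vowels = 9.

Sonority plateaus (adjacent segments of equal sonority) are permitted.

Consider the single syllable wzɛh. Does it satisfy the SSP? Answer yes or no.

Onset: /w/ is a semivowel (sonority 8), /z/ is a voiced fricative (sonority 4); then the nucleus /ɛ/ (sonority 9).
Onset profile 8-4-9 — does not rise throughout.
Coda: /h/ is a voiceless fricative (sonority 3).
Coda profile 9-3 — falls from the nucleus.

no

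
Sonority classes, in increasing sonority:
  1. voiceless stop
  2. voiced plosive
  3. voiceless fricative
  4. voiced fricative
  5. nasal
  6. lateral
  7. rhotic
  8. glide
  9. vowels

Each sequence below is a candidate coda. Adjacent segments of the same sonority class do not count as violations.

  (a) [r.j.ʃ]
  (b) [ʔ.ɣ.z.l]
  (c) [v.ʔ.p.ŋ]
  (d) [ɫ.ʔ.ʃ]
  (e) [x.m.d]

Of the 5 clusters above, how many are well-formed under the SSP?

(a) 7-8-3 → violates
(b) 1-4-4-6 → violates
(c) 4-1-1-5 → violates
(d) 6-1-3 → violates
(e) 3-5-2 → violates

0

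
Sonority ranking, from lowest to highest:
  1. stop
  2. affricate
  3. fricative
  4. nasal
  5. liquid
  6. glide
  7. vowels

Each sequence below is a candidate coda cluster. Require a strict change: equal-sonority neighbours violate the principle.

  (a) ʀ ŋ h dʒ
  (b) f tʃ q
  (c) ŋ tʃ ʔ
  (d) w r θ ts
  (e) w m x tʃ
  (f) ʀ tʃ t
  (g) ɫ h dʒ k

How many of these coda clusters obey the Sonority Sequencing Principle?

7

(a) ʀ ŋ h dʒ: profile 5-4-3-2 — obeys.
(b) f tʃ q: profile 3-2-1 — obeys.
(c) ŋ tʃ ʔ: profile 4-2-1 — obeys.
(d) w r θ ts: profile 6-5-3-2 — obeys.
(e) w m x tʃ: profile 6-4-3-2 — obeys.
(f) ʀ tʃ t: profile 5-2-1 — obeys.
(g) ɫ h dʒ k: profile 5-3-2-1 — obeys.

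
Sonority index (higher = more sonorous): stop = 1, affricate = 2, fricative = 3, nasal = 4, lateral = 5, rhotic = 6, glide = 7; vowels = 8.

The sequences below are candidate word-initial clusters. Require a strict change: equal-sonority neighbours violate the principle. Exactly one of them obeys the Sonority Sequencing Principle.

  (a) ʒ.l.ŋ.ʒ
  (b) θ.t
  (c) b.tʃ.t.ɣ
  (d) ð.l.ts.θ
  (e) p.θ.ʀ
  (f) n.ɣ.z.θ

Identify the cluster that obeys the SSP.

e

(a) sonority 3-5-4-3: ill-formed.
(b) sonority 3-1: ill-formed.
(c) sonority 1-2-1-3: ill-formed.
(d) sonority 3-5-2-3: ill-formed.
(e) sonority 1-3-6: well-formed.
(f) sonority 4-3-3-3: ill-formed.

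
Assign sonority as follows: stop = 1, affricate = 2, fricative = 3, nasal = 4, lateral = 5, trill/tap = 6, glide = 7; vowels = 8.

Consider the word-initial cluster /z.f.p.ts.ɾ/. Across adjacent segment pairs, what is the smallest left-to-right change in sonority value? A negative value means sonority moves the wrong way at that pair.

-2

/z/ — fricative, sonority 3.
/f/ — fricative, sonority 3.
/p/ — stop, sonority 1.
/ts/ — affricate, sonority 2.
/ɾ/ — trill/tap, sonority 6.
/z/→/f/: change +0.
/f/→/p/: change -2.
/p/→/ts/: change +1.
/ts/→/ɾ/: change +4.
Minimum = -2.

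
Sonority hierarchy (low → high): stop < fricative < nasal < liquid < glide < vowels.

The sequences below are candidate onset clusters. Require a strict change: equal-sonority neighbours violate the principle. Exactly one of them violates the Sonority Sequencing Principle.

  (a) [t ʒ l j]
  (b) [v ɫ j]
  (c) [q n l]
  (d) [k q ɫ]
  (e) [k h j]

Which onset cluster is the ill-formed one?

(a) 1-2-4-5 → obeys
(b) 2-4-5 → obeys
(c) 1-3-4 → obeys
(d) 1-1-4 → violates
(e) 1-2-5 → obeys

d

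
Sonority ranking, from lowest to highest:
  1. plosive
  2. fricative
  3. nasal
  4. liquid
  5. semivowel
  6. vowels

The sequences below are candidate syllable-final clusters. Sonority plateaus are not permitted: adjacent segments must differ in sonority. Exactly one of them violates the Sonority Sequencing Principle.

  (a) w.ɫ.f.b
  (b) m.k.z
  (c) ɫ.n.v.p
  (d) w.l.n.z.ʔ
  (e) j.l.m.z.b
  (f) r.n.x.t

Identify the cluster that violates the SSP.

b

(a) sonority 5-4-2-1: well-formed.
(b) sonority 3-1-2: ill-formed.
(c) sonority 4-3-2-1: well-formed.
(d) sonority 5-4-3-2-1: well-formed.
(e) sonority 5-4-3-2-1: well-formed.
(f) sonority 4-3-2-1: well-formed.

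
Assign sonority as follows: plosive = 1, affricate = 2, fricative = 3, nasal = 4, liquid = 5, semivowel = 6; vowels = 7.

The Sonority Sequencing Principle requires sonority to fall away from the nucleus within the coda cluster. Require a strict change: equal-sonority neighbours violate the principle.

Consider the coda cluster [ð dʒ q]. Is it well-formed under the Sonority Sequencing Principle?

/ð/ is a fricative (sonority 3).
/dʒ/ is an affricate (sonority 2).
/q/ is a plosive (sonority 1).
The profile 3-2-1 strictly falls, so the coda cluster satisfies the SSP.

yes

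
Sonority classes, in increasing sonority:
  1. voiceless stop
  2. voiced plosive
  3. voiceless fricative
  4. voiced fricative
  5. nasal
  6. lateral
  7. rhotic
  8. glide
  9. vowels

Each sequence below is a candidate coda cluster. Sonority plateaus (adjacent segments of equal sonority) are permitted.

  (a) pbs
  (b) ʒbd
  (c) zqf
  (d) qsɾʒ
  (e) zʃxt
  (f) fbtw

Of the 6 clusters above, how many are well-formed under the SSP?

(a) 1-2-3 → violates
(b) 4-2-2 → obeys
(c) 4-1-3 → violates
(d) 1-3-7-4 → violates
(e) 4-3-3-1 → obeys
(f) 3-2-1-8 → violates

2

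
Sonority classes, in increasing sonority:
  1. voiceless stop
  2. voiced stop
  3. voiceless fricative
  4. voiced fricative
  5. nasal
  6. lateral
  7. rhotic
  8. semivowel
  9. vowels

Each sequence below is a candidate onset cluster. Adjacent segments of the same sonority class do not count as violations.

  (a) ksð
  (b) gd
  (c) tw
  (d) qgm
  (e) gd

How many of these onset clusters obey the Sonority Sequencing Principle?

(a) sonority 1-3-4: well-formed.
(b) sonority 2-2: well-formed.
(c) sonority 1-8: well-formed.
(d) sonority 1-2-5: well-formed.
(e) sonority 2-2: well-formed.

5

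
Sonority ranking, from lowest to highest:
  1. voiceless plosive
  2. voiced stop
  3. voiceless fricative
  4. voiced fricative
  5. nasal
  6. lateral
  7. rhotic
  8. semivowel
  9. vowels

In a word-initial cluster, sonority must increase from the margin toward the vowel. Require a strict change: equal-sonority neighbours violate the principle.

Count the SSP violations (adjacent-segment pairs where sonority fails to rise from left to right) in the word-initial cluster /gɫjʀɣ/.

/g/: voiced stop = 2.
/ɫ/: lateral = 6.
/j/: semivowel = 8.
/ʀ/: rhotic = 7.
/ɣ/: voiced fricative = 4.
/g/→/ɫ/: 2→6 (rises) — ok.
/ɫ/→/j/: 6→8 (rises) — ok.
/j/→/ʀ/: 8→7 (does not rise) — violation.
/ʀ/→/ɣ/: 7→4 (does not rise) — violation.

2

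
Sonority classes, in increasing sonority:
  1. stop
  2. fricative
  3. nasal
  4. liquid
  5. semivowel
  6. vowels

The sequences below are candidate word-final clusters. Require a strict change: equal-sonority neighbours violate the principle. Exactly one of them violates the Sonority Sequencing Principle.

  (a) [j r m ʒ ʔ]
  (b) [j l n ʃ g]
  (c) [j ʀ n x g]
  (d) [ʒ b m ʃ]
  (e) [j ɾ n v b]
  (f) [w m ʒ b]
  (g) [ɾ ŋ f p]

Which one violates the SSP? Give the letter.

d

(a) 5-4-3-2-1 → obeys
(b) 5-4-3-2-1 → obeys
(c) 5-4-3-2-1 → obeys
(d) 2-1-3-2 → violates
(e) 5-4-3-2-1 → obeys
(f) 5-3-2-1 → obeys
(g) 4-3-2-1 → obeys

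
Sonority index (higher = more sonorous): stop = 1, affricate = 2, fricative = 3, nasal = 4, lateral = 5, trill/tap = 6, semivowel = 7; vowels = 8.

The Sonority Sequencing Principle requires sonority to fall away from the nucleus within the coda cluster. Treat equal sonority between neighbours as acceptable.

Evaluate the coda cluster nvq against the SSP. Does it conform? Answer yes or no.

yes

/n/: nasal = 4.
/v/: fricative = 3.
/q/: stop = 1.
The profile 4-3-1 strictly falls, so the coda cluster satisfies the SSP.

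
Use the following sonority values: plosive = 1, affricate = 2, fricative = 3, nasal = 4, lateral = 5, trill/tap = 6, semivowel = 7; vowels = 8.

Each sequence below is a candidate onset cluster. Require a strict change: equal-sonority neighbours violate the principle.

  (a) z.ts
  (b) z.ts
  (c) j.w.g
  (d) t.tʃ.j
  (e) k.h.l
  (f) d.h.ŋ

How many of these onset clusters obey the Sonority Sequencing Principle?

3

(a) 3-2 → violates
(b) 3-2 → violates
(c) 7-7-1 → violates
(d) 1-2-7 → obeys
(e) 1-3-5 → obeys
(f) 1-3-4 → obeys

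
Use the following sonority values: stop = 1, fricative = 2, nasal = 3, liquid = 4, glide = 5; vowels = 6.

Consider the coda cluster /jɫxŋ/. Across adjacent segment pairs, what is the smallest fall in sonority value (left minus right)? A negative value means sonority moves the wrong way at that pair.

-1

/j/: glide = 5.
/ɫ/: liquid = 4.
/x/: fricative = 2.
/ŋ/: nasal = 3.
/j/→/ɫ/: change +1.
/ɫ/→/x/: change +2.
/x/→/ŋ/: change -1.
Minimum = -1.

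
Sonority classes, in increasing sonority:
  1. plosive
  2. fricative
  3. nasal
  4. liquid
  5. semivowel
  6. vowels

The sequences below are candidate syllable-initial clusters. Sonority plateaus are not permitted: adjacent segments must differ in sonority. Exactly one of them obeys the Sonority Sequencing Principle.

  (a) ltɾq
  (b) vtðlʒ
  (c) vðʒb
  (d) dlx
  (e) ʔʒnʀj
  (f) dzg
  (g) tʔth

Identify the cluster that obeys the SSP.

e

(a) 4-1-4-1 → violates
(b) 2-1-2-4-2 → violates
(c) 2-2-2-1 → violates
(d) 1-4-2 → violates
(e) 1-2-3-4-5 → obeys
(f) 1-2-1 → violates
(g) 1-1-1-2 → violates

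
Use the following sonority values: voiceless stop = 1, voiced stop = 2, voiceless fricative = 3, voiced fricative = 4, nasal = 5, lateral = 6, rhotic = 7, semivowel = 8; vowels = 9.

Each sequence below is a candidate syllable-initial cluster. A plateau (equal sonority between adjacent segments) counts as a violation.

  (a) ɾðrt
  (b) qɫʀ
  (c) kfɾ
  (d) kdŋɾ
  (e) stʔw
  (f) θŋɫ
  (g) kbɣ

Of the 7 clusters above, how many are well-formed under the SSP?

5

(a) sonority 7-4-7-1: ill-formed.
(b) sonority 1-6-7: well-formed.
(c) sonority 1-3-7: well-formed.
(d) sonority 1-2-5-7: well-formed.
(e) sonority 3-1-1-8: ill-formed.
(f) sonority 3-5-6: well-formed.
(g) sonority 1-2-4: well-formed.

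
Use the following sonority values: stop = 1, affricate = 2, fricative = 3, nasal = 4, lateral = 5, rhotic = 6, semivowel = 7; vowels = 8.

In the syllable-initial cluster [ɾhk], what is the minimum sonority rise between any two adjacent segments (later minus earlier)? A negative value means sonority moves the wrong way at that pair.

/ɾ/: rhotic = 6.
/h/: fricative = 3.
/k/: stop = 1.
/ɾ/→/h/: change -3.
/h/→/k/: change -2.
Minimum = -3.

-3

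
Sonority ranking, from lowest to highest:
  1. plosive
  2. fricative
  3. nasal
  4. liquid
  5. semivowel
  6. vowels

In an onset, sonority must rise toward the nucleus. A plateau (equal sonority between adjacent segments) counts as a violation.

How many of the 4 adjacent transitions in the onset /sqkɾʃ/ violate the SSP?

/s/ — fricative, sonority 2.
/q/ — plosive, sonority 1.
/k/ — plosive, sonority 1.
/ɾ/ — liquid, sonority 4.
/ʃ/ — fricative, sonority 2.
/s/→/q/: 2→1 (does not rise) — violation.
/q/→/k/: 1→1 (plateau) — violation.
/k/→/ɾ/: 1→4 (rises) — ok.
/ɾ/→/ʃ/: 4→2 (does not rise) — violation.

3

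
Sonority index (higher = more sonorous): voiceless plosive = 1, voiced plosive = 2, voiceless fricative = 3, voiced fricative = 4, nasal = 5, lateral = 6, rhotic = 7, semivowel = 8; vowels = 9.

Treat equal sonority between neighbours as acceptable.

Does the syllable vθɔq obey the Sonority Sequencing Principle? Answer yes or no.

Onset: /v/ is a voiced fricative (sonority 4), /θ/ is a voiceless fricative (sonority 3); then the nucleus /ɔ/ (sonority 9).
Onset profile 4-3-9 — does not rise throughout.
Coda: /q/ is a voiceless plosive (sonority 1).
Coda profile 9-1 — falls from the nucleus.

no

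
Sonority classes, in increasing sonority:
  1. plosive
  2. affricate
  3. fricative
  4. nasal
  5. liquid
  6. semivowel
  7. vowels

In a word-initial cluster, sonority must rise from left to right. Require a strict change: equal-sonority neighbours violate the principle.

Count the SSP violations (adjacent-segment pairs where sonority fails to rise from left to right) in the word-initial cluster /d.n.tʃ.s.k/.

/d/: plosive = 1.
/n/: nasal = 4.
/tʃ/: affricate = 2.
/s/: fricative = 3.
/k/: plosive = 1.
/d/→/n/: 1→4 (rises) — ok.
/n/→/tʃ/: 4→2 (does not rise) — violation.
/tʃ/→/s/: 2→3 (rises) — ok.
/s/→/k/: 3→1 (does not rise) — violation.

2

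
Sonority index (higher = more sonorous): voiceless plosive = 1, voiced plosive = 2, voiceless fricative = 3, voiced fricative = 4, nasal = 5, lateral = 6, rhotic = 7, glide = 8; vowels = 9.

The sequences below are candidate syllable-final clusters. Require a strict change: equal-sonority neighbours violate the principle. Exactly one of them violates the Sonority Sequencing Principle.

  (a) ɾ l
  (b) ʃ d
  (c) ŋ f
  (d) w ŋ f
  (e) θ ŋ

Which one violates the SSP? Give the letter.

(a) ɾ l: profile 7-6 — obeys.
(b) ʃ d: profile 3-2 — obeys.
(c) ŋ f: profile 5-3 — obeys.
(d) w ŋ f: profile 8-5-3 — obeys.
(e) θ ŋ: profile 3-5 — violates.

e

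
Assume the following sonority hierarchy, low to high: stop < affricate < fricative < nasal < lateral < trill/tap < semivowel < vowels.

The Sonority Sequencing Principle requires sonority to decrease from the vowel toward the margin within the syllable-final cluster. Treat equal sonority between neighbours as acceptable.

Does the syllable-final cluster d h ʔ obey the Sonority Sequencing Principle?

/d/: stop = 1.
/h/: fricative = 3.
/ʔ/: stop = 1.
The profile is 1-3-1. Between /d/ (1) and /h/ (3) sonority does not fall, so the cluster violates the SSP.

no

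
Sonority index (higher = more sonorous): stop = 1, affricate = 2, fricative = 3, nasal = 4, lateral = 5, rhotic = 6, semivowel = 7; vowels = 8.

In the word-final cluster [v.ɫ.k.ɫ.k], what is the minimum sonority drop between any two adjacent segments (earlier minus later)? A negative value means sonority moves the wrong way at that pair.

-4

/v/: fricative = 3.
/ɫ/: lateral = 5.
/k/: stop = 1.
/ɫ/: lateral = 5.
/k/: stop = 1.
/v/→/ɫ/: change -2.
/ɫ/→/k/: change +4.
/k/→/ɫ/: change -4.
/ɫ/→/k/: change +4.
Minimum = -4.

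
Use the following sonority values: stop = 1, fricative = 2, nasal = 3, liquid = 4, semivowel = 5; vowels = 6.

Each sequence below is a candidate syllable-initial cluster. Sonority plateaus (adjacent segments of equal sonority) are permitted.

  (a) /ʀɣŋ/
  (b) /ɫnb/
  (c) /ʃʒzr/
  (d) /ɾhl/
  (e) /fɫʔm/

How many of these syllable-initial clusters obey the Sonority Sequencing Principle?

1

(a) 4-2-3 → violates
(b) 4-3-1 → violates
(c) 2-2-2-4 → obeys
(d) 4-2-4 → violates
(e) 2-4-1-3 → violates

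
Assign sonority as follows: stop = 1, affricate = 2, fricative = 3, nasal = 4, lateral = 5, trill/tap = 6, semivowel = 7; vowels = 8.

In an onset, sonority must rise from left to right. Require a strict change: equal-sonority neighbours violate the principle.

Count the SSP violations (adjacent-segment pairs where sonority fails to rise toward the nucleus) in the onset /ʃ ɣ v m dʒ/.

/ʃ/ — fricative, sonority 3.
/ɣ/ — fricative, sonority 3.
/v/ — fricative, sonority 3.
/m/ — nasal, sonority 4.
/dʒ/ — affricate, sonority 2.
/ʃ/→/ɣ/: 3→3 (plateau) — violation.
/ɣ/→/v/: 3→3 (plateau) — violation.
/v/→/m/: 3→4 (rises) — ok.
/m/→/dʒ/: 4→2 (does not rise) — violation.

3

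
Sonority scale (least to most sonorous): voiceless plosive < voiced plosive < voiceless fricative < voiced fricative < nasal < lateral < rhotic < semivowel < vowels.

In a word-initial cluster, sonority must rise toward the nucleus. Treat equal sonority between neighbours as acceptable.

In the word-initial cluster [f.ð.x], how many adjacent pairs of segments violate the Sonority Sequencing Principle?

1

/f/ — voiceless fricative, sonority 3.
/ð/ — voiced fricative, sonority 4.
/x/ — voiceless fricative, sonority 3.
/f/→/ð/: 3→4 (rises) — ok.
/ð/→/x/: 4→3 (does not rise) — violation.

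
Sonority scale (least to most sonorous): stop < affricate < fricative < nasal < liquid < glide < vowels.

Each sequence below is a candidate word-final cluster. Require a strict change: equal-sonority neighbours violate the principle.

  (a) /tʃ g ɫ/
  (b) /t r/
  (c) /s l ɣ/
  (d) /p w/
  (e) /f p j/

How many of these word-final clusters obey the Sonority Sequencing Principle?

0

(a) /tʃ g ɫ/: profile 2-1-5 — violates.
(b) /t r/: profile 1-5 — violates.
(c) /s l ɣ/: profile 3-5-3 — violates.
(d) /p w/: profile 1-6 — violates.
(e) /f p j/: profile 3-1-6 — violates.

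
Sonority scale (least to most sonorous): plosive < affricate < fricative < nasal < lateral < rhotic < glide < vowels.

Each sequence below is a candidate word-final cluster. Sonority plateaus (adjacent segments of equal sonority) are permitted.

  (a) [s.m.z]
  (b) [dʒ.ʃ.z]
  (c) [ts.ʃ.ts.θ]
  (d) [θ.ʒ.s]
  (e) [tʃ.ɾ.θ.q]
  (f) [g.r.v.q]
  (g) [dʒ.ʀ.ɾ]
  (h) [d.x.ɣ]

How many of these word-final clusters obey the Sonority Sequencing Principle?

(a) sonority 3-4-3: ill-formed.
(b) sonority 2-3-3: ill-formed.
(c) sonority 2-3-2-3: ill-formed.
(d) sonority 3-3-3: well-formed.
(e) sonority 2-6-3-1: ill-formed.
(f) sonority 1-6-3-1: ill-formed.
(g) sonority 2-6-6: ill-formed.
(h) sonority 1-3-3: ill-formed.

1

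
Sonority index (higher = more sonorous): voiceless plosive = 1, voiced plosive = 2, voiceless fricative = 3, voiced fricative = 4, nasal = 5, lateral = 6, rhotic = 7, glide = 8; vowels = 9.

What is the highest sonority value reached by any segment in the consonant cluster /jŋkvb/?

/j/: glide = 8.
/ŋ/: nasal = 5.
/k/: voiceless plosive = 1.
/v/: voiced fricative = 4.
/b/: voiced plosive = 2.
The maximum is 8.

8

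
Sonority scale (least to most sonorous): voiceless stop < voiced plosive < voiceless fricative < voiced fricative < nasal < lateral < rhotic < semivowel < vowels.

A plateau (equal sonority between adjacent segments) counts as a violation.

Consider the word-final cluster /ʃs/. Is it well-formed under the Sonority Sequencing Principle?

no

/ʃ/: voiceless fricative = 3.
/s/: voiceless fricative = 3.
The profile is 3-3. Between /ʃ/ (3) and /s/ (3) sonority does not fall, so the cluster violates the SSP.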